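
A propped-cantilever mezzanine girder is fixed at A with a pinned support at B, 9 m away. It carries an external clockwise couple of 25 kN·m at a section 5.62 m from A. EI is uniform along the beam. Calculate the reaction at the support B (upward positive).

R_B = 3.579 kN

Remove the prop at B; the released (primary) structure is a cantilever built in at A.
Free-end deflection of the primary structure under the applied loading (downward +):
  clockwise couple 25 at a = 5.62: M₀a(2L − a)/(2EI) = 869.7/EI
Flexibility coefficient — unit upward force at B: δ_{BB} = L³/(3EI) = 243/EI.
The prop prevents deflection at B: R_B = δ_0/δ_{BB} = 869.7/243 = 3.579 kN.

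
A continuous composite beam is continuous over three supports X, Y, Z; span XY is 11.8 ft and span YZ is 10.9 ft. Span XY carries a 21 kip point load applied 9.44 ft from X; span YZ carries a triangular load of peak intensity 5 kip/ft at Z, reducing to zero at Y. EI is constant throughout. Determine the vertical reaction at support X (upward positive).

Take M_Y as the redundant. Released structure: two simple spans XY and YZ with a hinge at Y.
Discontinuity in slope at Y on the released structure — sum the simple-span end rotations:
  span XY: point load 21 at a = 9.44: Pab(L + a)/(6LEI) = 140.4/EI
  span YZ: triangular load, peak 5: 7w₀L³/(360EI) = 125.9/EI
  relative rotation θ_0 = (140.4 + 125.9)/EI = 266.3/EI
A unit hogging moment at Y produces rotation L₁/(3EI) + L₂/(3EI) = 7.567/EI.
Compatibility: M_Y·(L₁+L₂)/(3EI) = θ_0, giving M_Y = 35.19 kip·ft (hogging).
Span XY, ΣM about X with M_Y applied at Y: R_Y^{XY}·11.8 = 198.2 + 35.19, so R_Y^{XY} = 19.78 kip and R_X = 21 − 19.78 = 1.218 kip.

R_X = 1.218 kip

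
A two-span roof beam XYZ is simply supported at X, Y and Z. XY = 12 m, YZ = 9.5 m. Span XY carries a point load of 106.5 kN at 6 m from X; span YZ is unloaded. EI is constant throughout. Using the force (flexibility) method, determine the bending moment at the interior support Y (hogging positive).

M_Y = 133.7 kN·m

Insert a hinge at Y; M_Y is the redundant, and each span becomes simply supported.
Rotations at Y on the released spans (each span's end-slope, ×1/EI):
  span XY: point load 106.5 at a = 6: Pab(L + a)/(6LEI) = 958.5/EI
  relative rotation θ_0 = (958.5 + 0)/EI = 958.5/EI
A unit hogging moment at Y produces rotation L₁/(3EI) + L₂/(3EI) = 7.167/EI.
Slope continuity at Y: θ_0 = M_Y·7.167/EI, so M_Y = 958.5/7.167 = 133.7 kN·m (hogging).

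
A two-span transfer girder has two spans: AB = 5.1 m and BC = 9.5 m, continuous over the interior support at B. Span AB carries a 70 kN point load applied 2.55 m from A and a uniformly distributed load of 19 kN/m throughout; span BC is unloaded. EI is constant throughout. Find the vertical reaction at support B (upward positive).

Take M_B as the redundant. Released structure: two simple spans AB and BC with a hinge at B.
Discontinuity in slope at B on the released structure — sum the simple-span end rotations:
  span AB: point load 70 at a = 2.55: Pab(L + a)/(6LEI) = 113.8/EI
  span AB: UDL 19: wL³/(24EI) = 105/EI
  relative rotation θ_0 = (218.8 + 0)/EI = 218.8/EI
A unit hogging moment at B produces rotation L₁/(3EI) + L₂/(3EI) = 4.867/EI.
Slope continuity at B: θ_0 = M_B·4.867/EI, so M_B = 218.8/4.867 = 44.96 kN·m (hogging).
Span AB, ΣM about A with M_B applied at B: R_B^{AB}·5.1 = 425.6 + 44.96, so R_B^{AB} = 92.27 kN and R_A = 166.9 − 92.27 = 74.63 kN.
Span BC, ΣM about C: R_B^{BC}·9.5 = 0 + 44.96, so R_B^{BC} = 4.733 kN and R_C = 0 − 4.733 = -4.733 kN.
R_B = 92.27 + 4.733 = 97 kN.

R_B = 97 kN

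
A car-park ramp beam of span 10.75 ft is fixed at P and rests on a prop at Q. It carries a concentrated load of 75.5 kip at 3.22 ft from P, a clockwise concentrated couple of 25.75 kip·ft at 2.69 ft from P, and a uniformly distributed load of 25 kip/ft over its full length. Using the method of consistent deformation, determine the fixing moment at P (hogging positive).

M_P = 514.8 kip·ft

Remove the prop at Q; the released (primary) structure is a cantilever built in at P.
Primary-structure tip deflection at Q by superposition:
  point load 75.5 at a = 3.22: Pa²(3L − a)/(6EI) = 3788/EI
  clockwise couple 25.75 at a = 2.69: M₀a(2L − a)/(2EI) = 651.5/EI
  UDL 25: wL⁴/(8EI) = 41733/EI
  δ_0 = 46172/EI
Flexibility coefficient — unit upward force at Q: δ_{QQ} = L³/(3EI) = 414.1/EI.
Compatibility at Q: δ_0 − R_Q·δ_{QQ} = 0, so R_Q = 46172/414.1 = 111.5 kip.
Moment equilibrium about P: M_P = Σ(load moments about P) − R_Q·L = 1713 − 111.5×10.75 = 514.8 kip·ft.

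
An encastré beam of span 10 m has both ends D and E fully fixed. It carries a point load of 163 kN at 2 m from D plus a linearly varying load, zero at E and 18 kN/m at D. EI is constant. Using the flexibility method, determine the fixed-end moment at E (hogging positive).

Release both end moments; the primary structure is a simply-supported span DE with redundants M_D and M_E.
On the primary (simply-supported) span, the end slopes from the loading are:
  at D: point load 163 at a = 2: Pab(L + b)/(6LEI) = 782.4/EI
  at E: point load 163 at a = 2: Pab(L + a)/(6LEI) = 521.6/EI
  at D: triangular load, peak 18: w₀L³/(45EI) = 400/EI
  at E: triangular load, peak 18: 7w₀L³/(360EI) = 350/EI
  θ_D0 = 1182/EI,  θ_E0 = 871.6/EI
Flexibility coefficients: a unit moment at one end gives L/(3EI) there and L/(6EI) at the far end, so f₁₁ = f₂₂ = 3.333/EI and f₁₂ = f₂₁ = 1.667/EI.
Compatibility — zero rotation at each built-in end:
  3.333 M_D + 1.667 M_E = 1182
  1.667 M_D + 3.333 M_E = 871.6
Solving the pair gives M_D = 298.6 kN·m and M_E = 112.2 kN·m (hogging).

M_E = 112.2 kN·m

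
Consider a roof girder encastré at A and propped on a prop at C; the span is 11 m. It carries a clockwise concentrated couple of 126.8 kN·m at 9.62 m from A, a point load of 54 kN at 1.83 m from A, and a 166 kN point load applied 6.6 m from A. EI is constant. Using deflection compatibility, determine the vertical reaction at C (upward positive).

Release the roller at C. Primary structure: cantilever fixed at A.
Downward deflection at the released point C due to the loads:
  clockwise couple 126.8 at a = 9.62: M₀a(2L − a)/(2EI) = 7551/EI
  point load 54 at a = 1.83: Pa²(3L − a)/(6EI) = 939.5/EI
  point load 166 at a = 6.6: Pa²(3L − a)/(6EI) = 31816/EI
  δ_0 = 40306/EI
Tip deflection under a unit load at C: L³/(3EI) = 443.7/EI.
The prop prevents deflection at C: R_C = δ_0/δ_{CC} = 40306/443.7 = 90.85 kN.

R_C = 90.85 kN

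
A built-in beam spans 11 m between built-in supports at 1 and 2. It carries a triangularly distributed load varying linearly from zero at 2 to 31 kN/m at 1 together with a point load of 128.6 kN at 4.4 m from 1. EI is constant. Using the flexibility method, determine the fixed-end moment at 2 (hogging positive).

M_2 = 260.8 kN·m

Release both end moments; the primary structure is a simply-supported span 12 with redundants M_1 and M_2.
End rotations of the released simple span under the applied load (×1/EI):
  at 1: triangular load, peak 31: w₀L³/(45EI) = 916.9/EI
  at 2: triangular load, peak 31: 7w₀L³/(360EI) = 802.3/EI
  at 1: point load 128.6 at a = 4.4: Pab(L + b)/(6LEI) = 995.9/EI
  at 2: point load 128.6 at a = 4.4: Pab(L + a)/(6LEI) = 871.4/EI
  θ_10 = 1913/EI,  θ_20 = 1674/EI
Flexibility coefficients: a unit moment at one end gives L/(3EI) there and L/(6EI) at the far end, so f₁₁ = f₂₂ = 3.667/EI and f₁₂ = f₂₁ = 1.833/EI.
Compatibility — zero rotation at each built-in end:
  3.667 M_1 + 1.833 M_2 = 1913
  1.833 M_1 + 3.667 M_2 = 1674
Solving the pair gives M_1 = 391.3 kN·m and M_2 = 260.8 kN·m (hogging).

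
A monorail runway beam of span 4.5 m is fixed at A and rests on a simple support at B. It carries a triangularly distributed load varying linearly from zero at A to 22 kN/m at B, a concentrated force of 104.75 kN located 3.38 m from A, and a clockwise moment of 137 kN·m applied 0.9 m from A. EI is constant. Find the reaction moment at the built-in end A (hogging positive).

M_A = 144 kN·m

Take the reaction at B as the redundant and release it; the primary structure is a cantilever fixed at A.
Downward deflection at the released point B due to the loads:
  triangular load, peak 22 at the free end: 11w₀L⁴/(120EI) = 827/EI
  point load 104.75 at a = 3.38: Pa²(3L − a)/(6EI) = 2018/EI
  clockwise couple 137 at a = 0.9: M₀a(2L − a)/(2EI) = 499.4/EI
  δ_0 = 3345/EI
Flexibility coefficient — unit upward force at B: δ_{BB} = L³/(3EI) = 30.38/EI.
The prop prevents deflection at B: R_B = δ_0/δ_{BB} = 3345/30.38 = 110.1 kN.
Moment equilibrium about A: M_A = Σ(load moments about A) − R_B·L = 639.6 − 110.1×4.5 = 144 kN·m.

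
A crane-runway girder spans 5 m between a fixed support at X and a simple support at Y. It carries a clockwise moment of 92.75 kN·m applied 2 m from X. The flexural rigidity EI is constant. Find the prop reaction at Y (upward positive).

R_Y = 17.81 kN

Choose R_Y as the redundant. The primary structure is the cantilever fixed at X.
Deflection at Y on the released cantilever, summing each load's contribution:
  clockwise couple 92.75 at a = 2: M₀a(2L − a)/(2EI) = 742/EI
Flexibility coefficient — unit upward force at Y: δ_{YY} = L³/(3EI) = 41.67/EI.
The prop prevents deflection at Y: R_Y = δ_0/δ_{YY} = 742/41.67 = 17.81 kN.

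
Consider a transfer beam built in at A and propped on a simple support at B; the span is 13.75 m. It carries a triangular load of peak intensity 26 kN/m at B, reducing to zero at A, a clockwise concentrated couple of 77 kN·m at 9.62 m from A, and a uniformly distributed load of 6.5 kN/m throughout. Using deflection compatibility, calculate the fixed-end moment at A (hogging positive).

Choose R_B as the redundant. The primary structure is the cantilever fixed at A.
Downward deflection at the released point B due to the loads:
  triangular load, peak 26 at the free end: 11w₀L⁴/(120EI) = 85191/EI
  clockwise couple 77 at a = 9.62: M₀a(2L − a)/(2EI) = 6622/EI
  UDL 6.5: wL⁴/(8EI) = 29043/EI
  δ_0 = 120856/EI
Flexibility coefficient — unit upward force at B: δ_{BB} = L³/(3EI) = 866.5/EI.
Compatibility at B: δ_0 − R_B·δ_{BB} = 0, so R_B = 120856/866.5 = 139.5 kN.
Moment equilibrium about A: M_A = Σ(load moments about A) − R_B·L = 2330 − 139.5×13.75 = 412.3 kN·m.

M_A = 412.3 kN·m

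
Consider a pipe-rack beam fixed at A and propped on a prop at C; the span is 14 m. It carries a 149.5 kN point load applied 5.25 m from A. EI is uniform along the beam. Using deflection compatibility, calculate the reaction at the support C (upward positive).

R_C = 27.59 kN

Choose R_C as the redundant. The primary structure is the cantilever fixed at A.
Downward deflection at the released point C due to the loads:
  point load 149.5 at a = 5.25: Pa²(3L − a)/(6EI) = 25239/EI
Flexibility coefficient — unit upward force at C: δ_{CC} = L³/(3EI) = 914.7/EI.
Compatibility at C: δ_0 − R_C·δ_{CC} = 0, so R_C = 25239/914.7 = 27.59 kN.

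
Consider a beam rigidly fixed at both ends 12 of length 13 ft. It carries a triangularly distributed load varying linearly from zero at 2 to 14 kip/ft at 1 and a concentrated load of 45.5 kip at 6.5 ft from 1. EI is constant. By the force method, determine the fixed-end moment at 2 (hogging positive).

M_2 = 152.8 kip·ft

Release both end moments; the primary structure is a simply-supported span 12 with redundants M_1 and M_2.
On the primary (simply-supported) span, the end slopes from the loading are:
  at 1: triangular load, peak 14: w₀L³/(45EI) = 683.5/EI
  at 2: triangular load, peak 14: 7w₀L³/(360EI) = 598.1/EI
  at 1: point load 45.5 at a = 6.5: Pab(L + b)/(6LEI) = 480.6/EI
  at 2: point load 45.5 at a = 6.5: Pab(L + a)/(6LEI) = 480.6/EI
  θ_10 = 1164/EI,  θ_20 = 1079/EI
Flexibility coefficients: a unit moment at one end gives L/(3EI) there and L/(6EI) at the far end, so f₁₁ = f₂₂ = 4.333/EI and f₁₂ = f₂₁ = 2.167/EI.
Compatibility — zero rotation at each built-in end:
  4.333 M_1 + 2.167 M_2 = 1164
  2.167 M_1 + 4.333 M_2 = 1079
Solving the pair gives M_1 = 192.2 kip·ft and M_2 = 152.8 kip·ft (hogging).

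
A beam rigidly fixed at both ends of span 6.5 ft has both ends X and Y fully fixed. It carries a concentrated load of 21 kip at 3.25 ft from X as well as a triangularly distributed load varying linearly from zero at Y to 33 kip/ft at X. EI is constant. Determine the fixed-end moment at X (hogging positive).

Release both end moments; the primary structure is a simply-supported span XY with redundants M_X and M_Y.
Simple-span end rotations at X and Y under the given loads:
  at X: point load 21 at a = 3.25: Pab(L + b)/(6LEI) = 55.45/EI
  at Y: point load 21 at a = 3.25: Pab(L + a)/(6LEI) = 55.45/EI
  at X: triangular load, peak 33: w₀L³/(45EI) = 201.4/EI
  at Y: triangular load, peak 33: 7w₀L³/(360EI) = 176.2/EI
  θ_X0 = 256.8/EI,  θ_Y0 = 231.7/EI
Flexibility coefficients: a unit moment at one end gives L/(3EI) there and L/(6EI) at the far end, so f₁₁ = f₂₂ = 2.167/EI and f₁₂ = f₂₁ = 1.083/EI.
Compatibility — zero rotation at each built-in end:
  2.167 M_X + 1.083 M_Y = 256.8
  1.083 M_X + 2.167 M_Y = 231.7
Solving the pair gives M_X = 86.78 kip·ft and M_Y = 63.54 kip·ft (hogging).

M_X = 86.78 kip·ft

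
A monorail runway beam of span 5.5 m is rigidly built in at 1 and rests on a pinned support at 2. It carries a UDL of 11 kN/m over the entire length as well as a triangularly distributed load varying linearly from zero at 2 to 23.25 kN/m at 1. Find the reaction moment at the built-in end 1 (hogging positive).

Release the roller at 2. Primary structure: cantilever fixed at 1.
Deflection at 2 on the released cantilever, summing each load's contribution:
  UDL 11: wL⁴/(8EI) = 1258/EI
  triangular load, peak 23.25 at the fixed end: w₀L⁴/(30EI) = 709.2/EI
  δ_0 = 1967/EI
Tip deflection under a unit load at 2: L³/(3EI) = 55.46/EI.
Compatibility at 2: δ_0 − R_2·δ_{22} = 0, so R_2 = 1967/55.46 = 35.48 kN.
Moment equilibrium about 1: M_1 = Σ(load moments about 1) − R_2·L = 283.6 − 35.48×5.5 = 88.48 kN·m.

M_1 = 88.48 kN·m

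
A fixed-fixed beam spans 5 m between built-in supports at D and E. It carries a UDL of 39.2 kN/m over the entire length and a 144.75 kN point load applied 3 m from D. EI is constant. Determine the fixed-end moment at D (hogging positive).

Take the two fixed-end moments M_D, M_E as redundants; the released structure is the simple span DE.
End rotations of the released simple span under the applied load (×1/EI):
  at D: UDL 39.2: wL³/(24EI) = 204.2/EI
  at E: UDL 39.2: wL³/(24EI) = 204.2/EI
  at D: point load 144.75 at a = 3: Pab(L + b)/(6LEI) = 202.7/EI
  at E: point load 144.75 at a = 3: Pab(L + a)/(6LEI) = 231.6/EI
  θ_D0 = 406.8/EI,  θ_E0 = 435.8/EI
Flexibility coefficients: a unit moment at one end gives L/(3EI) there and L/(6EI) at the far end, so f₁₁ = f₂₂ = 1.667/EI and f₁₂ = f₂₁ = 0.8333/EI.
Compatibility — zero rotation at each built-in end:
  1.667 M_D + 0.8333 M_E = 406.8
  0.8333 M_D + 1.667 M_E = 435.8
Solving the pair gives M_D = 151.1 kN·m and M_E = 185.9 kN·m (hogging).

M_D = 151.1 kN·m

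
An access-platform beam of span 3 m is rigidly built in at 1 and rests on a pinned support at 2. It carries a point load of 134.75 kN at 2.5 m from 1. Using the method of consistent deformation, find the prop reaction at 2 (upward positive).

R_2 = 101.4 kN

Remove the prop at 2; the released (primary) structure is a cantilever built in at 1.
Deflection at 2 on the released cantilever, summing each load's contribution:
  point load 134.75 at a = 2.5: Pa²(3L − a)/(6EI) = 912.4/EI
Flexibility coefficient — unit upward force at 2: δ_{22} = L³/(3EI) = 9/EI.
Compatibility at 2: δ_0 − R_2·δ_{22} = 0, so R_2 = 912.4/9 = 101.4 kN.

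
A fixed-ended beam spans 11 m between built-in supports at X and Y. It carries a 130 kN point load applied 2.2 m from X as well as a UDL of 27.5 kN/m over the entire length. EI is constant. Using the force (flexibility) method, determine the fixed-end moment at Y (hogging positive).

M_Y = 323.1 kN·m

Release both end moments; the primary structure is a simply-supported span XY with redundants M_X and M_Y.
End rotations of the released simple span under the applied load (×1/EI):
  at X: point load 130 at a = 2.2: Pab(L + b)/(6LEI) = 755/EI
  at Y: point load 130 at a = 2.2: Pab(L + a)/(6LEI) = 503.4/EI
  at X: UDL 27.5: wL³/(24EI) = 1525/EI
  at Y: UDL 27.5: wL³/(24EI) = 1525/EI
  θ_X0 = 2280/EI,  θ_Y0 = 2028/EI
Flexibility coefficients: a unit moment at one end gives L/(3EI) there and L/(6EI) at the far end, so f₁₁ = f₂₂ = 3.667/EI and f₁₂ = f₂₁ = 1.833/EI.
Compatibility — zero rotation at each built-in end:
  3.667 M_X + 1.833 M_Y = 2280
  1.833 M_X + 3.667 M_Y = 2028
Solving the pair gives M_X = 460.3 kN·m and M_Y = 323.1 kN·m (hogging).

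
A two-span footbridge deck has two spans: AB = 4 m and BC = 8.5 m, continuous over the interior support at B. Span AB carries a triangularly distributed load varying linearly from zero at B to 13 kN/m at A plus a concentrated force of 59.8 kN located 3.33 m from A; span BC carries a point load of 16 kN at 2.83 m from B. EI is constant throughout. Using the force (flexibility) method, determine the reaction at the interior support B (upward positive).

Release continuity at B by inserting a hinge; the redundant is the internal moment M_B. The primary structure is two simply-supported spans AB and BC.
Discontinuity in slope at B on the released structure — sum the simple-span end rotations:
  span AB: triangular load, peak 13: 7w₀L³/(360EI) = 16.18/EI
  span AB: point load 59.8 at a = 3.33: Pab(L + a)/(6LEI) = 40.75/EI
  span BC: point load 16 at a = 2.83: Pab(L + b)/(6LEI) = 71.33/EI
  relative rotation θ_0 = (56.93 + 71.33)/EI = 128.3/EI
A unit hogging moment at B produces rotation L₁/(3EI) + L₂/(3EI) = 4.167/EI.
Slope continuity at B: θ_0 = M_B·4.167/EI, so M_B = 128.3/4.167 = 30.78 kN·m (hogging).
Span AB, ΣM about A with M_B applied at B: R_B^{AB}·4 = 233.8 + 30.78, so R_B^{AB} = 66.15 kN and R_A = 85.8 − 66.15 = 19.65 kN.
Span BC, ΣM about C: R_B^{BC}·8.5 = 90.72 + 30.78, so R_B^{BC} = 14.29 kN and R_C = 16 − 14.29 = 1.706 kN.
R_B = 66.15 + 14.29 = 80.44 kN.

R_B = 80.44 kN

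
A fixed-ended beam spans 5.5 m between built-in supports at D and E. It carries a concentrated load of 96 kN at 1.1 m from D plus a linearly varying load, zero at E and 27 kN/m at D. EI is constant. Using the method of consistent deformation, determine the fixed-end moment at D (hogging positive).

M_D = 108.4 kN·m

Take the two fixed-end moments M_D, M_E as redundants; the released structure is the simple span DE.
Simple-span end rotations at D and E under the given loads:
  at D: point load 96 at a = 1.1: Pab(L + b)/(6LEI) = 139.4/EI
  at E: point load 96 at a = 1.1: Pab(L + a)/(6LEI) = 92.93/EI
  at D: triangular load, peak 27: w₀L³/(45EI) = 99.83/EI
  at E: triangular load, peak 27: 7w₀L³/(360EI) = 87.35/EI
  θ_D0 = 239.2/EI,  θ_E0 = 180.3/EI
Flexibility coefficients: a unit moment at one end gives L/(3EI) there and L/(6EI) at the far end, so f₁₁ = f₂₂ = 1.833/EI and f₁₂ = f₂₁ = 0.9167/EI.
Compatibility — zero rotation at each built-in end:
  1.833 M_D + 0.9167 M_E = 239.2
  0.9167 M_D + 1.833 M_E = 180.3
Solving the pair gives M_D = 108.4 kN·m and M_E = 44.12 kN·m (hogging).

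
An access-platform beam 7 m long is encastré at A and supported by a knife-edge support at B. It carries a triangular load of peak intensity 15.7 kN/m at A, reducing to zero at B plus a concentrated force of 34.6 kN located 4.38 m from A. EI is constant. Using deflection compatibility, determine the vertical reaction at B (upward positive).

R_B = 27.07 kN

Choose R_B as the redundant. The primary structure is the cantilever fixed at A.
Primary-structure tip deflection at B by superposition:
  triangular load, peak 15.7 at the fixed end: w₀L⁴/(30EI) = 1257/EI
  point load 34.6 at a = 4.38: Pa²(3L − a)/(6EI) = 1839/EI
  δ_0 = 3095/EI
Flexibility coefficient — unit upward force at B: δ_{BB} = L³/(3EI) = 114.3/EI.
The prop prevents deflection at B: R_B = δ_0/δ_{BB} = 3095/114.3 = 27.07 kN.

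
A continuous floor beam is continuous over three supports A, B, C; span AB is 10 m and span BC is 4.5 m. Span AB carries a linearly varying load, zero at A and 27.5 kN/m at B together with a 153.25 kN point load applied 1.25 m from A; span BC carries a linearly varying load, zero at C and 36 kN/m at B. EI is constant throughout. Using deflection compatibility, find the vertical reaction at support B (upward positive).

Insert a hinge at B; M_B is the redundant, and each span becomes simply supported.
End slopes at the hinge B, treating each span as simply supported:
  span AB: triangular load, peak 27.5: w₀L³/(45EI) = 611.1/EI
  span AB: point load 153.25 at a = 1.25: Pab(L + a)/(6LEI) = 314.3/EI
  span BC: triangular load, peak 36: w₀L³/(45EI) = 72.9/EI
  relative rotation θ_0 = (925.4 + 72.9)/EI = 998.3/EI
A unit hogging moment at B produces rotation L₁/(3EI) + L₂/(3EI) = 4.833/EI.
Compatibility: M_B·(L₁+L₂)/(3EI) = θ_0, giving M_B = 206.5 kN·m (hogging).
Span AB, ΣM about A with M_B applied at B: R_B^{AB}·10 = 1108 + 206.5, so R_B^{AB} = 131.5 kN and R_A = 290.8 − 131.5 = 159.3 kN.
Span BC, ΣM about C: R_B^{BC}·4.5 = 243 + 206.5, so R_B^{BC} = 99.9 kN and R_C = 81 − 99.9 = -18.9 kN.
R_B = 131.5 + 99.9 = 231.4 kN.

R_B = 231.4 kN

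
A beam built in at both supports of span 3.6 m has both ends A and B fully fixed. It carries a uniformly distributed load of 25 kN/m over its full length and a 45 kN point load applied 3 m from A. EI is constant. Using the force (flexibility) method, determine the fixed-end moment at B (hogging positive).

M_B = 45.75 kN·m

Release both end moments; the primary structure is a simply-supported span AB with redundants M_A and M_B.
End rotations of the released simple span under the applied load (×1/EI):
  at A: UDL 25: wL³/(24EI) = 48.6/EI
  at B: UDL 25: wL³/(24EI) = 48.6/EI
  at A: point load 45 at a = 3: Pab(L + b)/(6LEI) = 15.75/EI
  at B: point load 45 at a = 3: Pab(L + a)/(6LEI) = 24.75/EI
  θ_A0 = 64.35/EI,  θ_B0 = 73.35/EI
Flexibility coefficients: a unit moment at one end gives L/(3EI) there and L/(6EI) at the far end, so f₁₁ = f₂₂ = 1.2/EI and f₁₂ = f₂₁ = 0.6/EI.
Compatibility — zero rotation at each built-in end:
  1.2 M_A + 0.6 M_B = 64.35
  0.6 M_A + 1.2 M_B = 73.35
Solving the pair gives M_A = 30.75 kN·m and M_B = 45.75 kN·m (hogging).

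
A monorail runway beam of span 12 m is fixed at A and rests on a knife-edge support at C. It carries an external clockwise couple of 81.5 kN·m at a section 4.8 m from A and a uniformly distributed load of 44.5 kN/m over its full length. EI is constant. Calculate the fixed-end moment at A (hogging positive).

M_A = 804.3 kN·m

Take the reaction at C as the redundant and release it; the primary structure is a cantilever fixed at A.
Downward deflection at the released point C due to the loads:
  clockwise couple 81.5 at a = 4.8: M₀a(2L − a)/(2EI) = 3756/EI
  UDL 44.5: wL⁴/(8EI) = 115344/EI
  δ_0 = 119100/EI
Tip deflection under a unit load at C: L³/(3EI) = 576/EI.
The prop prevents deflection at C: R_C = δ_0/δ_{CC} = 119100/576 = 206.8 kN.
Moment equilibrium about A: M_A = Σ(load moments about A) − R_C·L = 3286 − 206.8×12 = 804.3 kN·m.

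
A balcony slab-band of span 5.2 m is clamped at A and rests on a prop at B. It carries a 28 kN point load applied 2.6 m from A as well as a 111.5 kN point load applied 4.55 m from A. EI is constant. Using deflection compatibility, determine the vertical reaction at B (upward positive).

Release the roller at B. Primary structure: cantilever fixed at A.
Downward deflection at the released point B due to the loads:
  point load 28 at a = 2.6: Pa²(3L − a)/(6EI) = 410.1/EI
  point load 111.5 at a = 4.55: Pa²(3L − a)/(6EI) = 4251/EI
  δ_0 = 4661/EI
Flexibility coefficient — unit upward force at B: δ_{BB} = L³/(3EI) = 46.87/EI.
The prop prevents deflection at B: R_B = δ_0/δ_{BB} = 4661/46.87 = 99.45 kN.

R_B = 99.45 kN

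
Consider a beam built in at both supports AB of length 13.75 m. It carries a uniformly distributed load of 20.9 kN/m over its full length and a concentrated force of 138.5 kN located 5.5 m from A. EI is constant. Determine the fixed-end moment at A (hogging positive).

Take the two fixed-end moments M_A, M_B as redundants; the released structure is the simple span AB.
End rotations of the released simple span under the applied load (×1/EI):
  at A: UDL 20.9: wL³/(24EI) = 2264/EI
  at B: UDL 20.9: wL³/(24EI) = 2264/EI
  at A: point load 138.5 at a = 5.5: Pab(L + b)/(6LEI) = 1676/EI
  at B: point load 138.5 at a = 5.5: Pab(L + a)/(6LEI) = 1466/EI
  θ_A0 = 3940/EI,  θ_B0 = 3730/EI
Flexibility coefficients: a unit moment at one end gives L/(3EI) there and L/(6EI) at the far end, so f₁₁ = f₂₂ = 4.583/EI and f₁₂ = f₂₁ = 2.292/EI.
Compatibility — zero rotation at each built-in end:
  4.583 M_A + 2.292 M_B = 3940
  2.292 M_A + 4.583 M_B = 3730
Solving the pair gives M_A = 603.5 kN·m and M_B = 512.1 kN·m (hogging).

M_A = 603.5 kN·m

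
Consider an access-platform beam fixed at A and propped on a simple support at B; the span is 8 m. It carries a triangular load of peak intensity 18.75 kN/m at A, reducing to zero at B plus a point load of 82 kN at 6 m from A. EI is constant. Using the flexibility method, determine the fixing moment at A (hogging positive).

M_A = 156.9 kN·m

Release the roller at B. Primary structure: cantilever fixed at A.
Primary-structure tip deflection at B by superposition:
  triangular load, peak 18.75 at the fixed end: w₀L⁴/(30EI) = 2560/EI
  point load 82 at a = 6: Pa²(3L − a)/(6EI) = 8856/EI
  δ_0 = 11416/EI
Flexibility coefficient — unit upward force at B: δ_{BB} = L³/(3EI) = 170.7/EI.
Compatibility at B: δ_0 − R_B·δ_{BB} = 0, so R_B = 11416/170.7 = 66.89 kN.
Moment equilibrium about A: M_A = Σ(load moments about A) − R_B·L = 692 − 66.89×8 = 156.9 kN·m.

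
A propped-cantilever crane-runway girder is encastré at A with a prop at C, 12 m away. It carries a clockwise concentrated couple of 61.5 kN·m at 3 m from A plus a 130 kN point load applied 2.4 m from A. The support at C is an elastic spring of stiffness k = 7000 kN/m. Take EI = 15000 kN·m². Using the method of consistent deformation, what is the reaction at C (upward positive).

R_C = 10.6 kN

Take the reaction at C as the redundant and release it; the primary structure is a cantilever fixed at A.
Free-end deflection of the primary structure under the applied loading (downward +):
  clockwise couple 61.5 at a = 3: M₀a(2L − a)/(2EI) = 1937/EI
  point load 130 at a = 2.4: Pa²(3L − a)/(6EI) = 4193/EI
  δ_0 = 6131/EI
Flexibility coefficient — unit upward force at C: δ_{CC} = L³/(3EI) = 576/EI.
With EI = 15000 kN·m²: δ_0 = 0.4087 m and δ_{CC} = 0.0384 m/kN.
Compatibility — the spring shortens by R_C/k under the reaction it provides: δ_0 − R_C·δ_{CC} = R_C/k. With 1/k = 0.000143 m/kN, R_C = δ_0 / (δ_{CC} + 1/k) = 0.4087 / (0.0384 + 0.000143) = 10.6 kN.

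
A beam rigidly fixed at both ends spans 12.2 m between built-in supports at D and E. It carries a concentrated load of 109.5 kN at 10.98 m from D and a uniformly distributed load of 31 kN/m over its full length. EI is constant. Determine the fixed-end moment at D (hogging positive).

Release both end moments; the primary structure is a simply-supported span DE with redundants M_D and M_E.
On the primary (simply-supported) span, the end slopes from the loading are:
  at D: point load 109.5 at a = 10.98: Pab(L + b)/(6LEI) = 268.9/EI
  at E: point load 109.5 at a = 10.98: Pab(L + a)/(6LEI) = 464.5/EI
  at D: UDL 31: wL³/(24EI) = 2345/EI
  at E: UDL 31: wL³/(24EI) = 2345/EI
  θ_D0 = 2614/EI,  θ_E0 = 2810/EI
Flexibility coefficients: a unit moment at one end gives L/(3EI) there and L/(6EI) at the far end, so f₁₁ = f₂₂ = 4.067/EI and f₁₂ = f₂₁ = 2.033/EI.
Compatibility — zero rotation at each built-in end:
  4.067 M_D + 2.033 M_E = 2614
  2.033 M_D + 4.067 M_E = 2810
Solving the pair gives M_D = 396.5 kN·m and M_E = 492.7 kN·m (hogging).

M_D = 396.5 kN·m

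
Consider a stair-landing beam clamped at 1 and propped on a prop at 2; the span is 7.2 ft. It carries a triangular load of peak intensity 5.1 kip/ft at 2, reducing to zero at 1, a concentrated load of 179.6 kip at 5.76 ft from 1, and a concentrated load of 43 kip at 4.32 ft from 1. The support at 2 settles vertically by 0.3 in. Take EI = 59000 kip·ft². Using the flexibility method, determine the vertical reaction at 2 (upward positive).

Take the reaction at 2 as the redundant and release it; the primary structure is a cantilever fixed at 1.
Primary-structure tip deflection at 2 by superposition:
  triangular load, peak 5.1 at the free end: 11w₀L⁴/(120EI) = 1256/EI
  point load 179.6 at a = 5.76: Pa²(3L − a)/(6EI) = 15731/EI
  point load 43 at a = 4.32: Pa²(3L − a)/(6EI) = 2311/EI
  δ_0 = 19298/EI
Flexibility coefficient — unit upward force at 2: δ_{22} = L³/(3EI) = 124.4/EI.
With EI = 59000 kip·ft²: δ_0 = 0.32709 ft and δ_{22} = 0.002109 ft/kip.
Compatibility — the beam at 2 must follow the support down by 0.025 ft: δ_0 − R_2·δ_{22} = 0.025, so R_2 = (0.32709 − 0.025)/0.002109 = 143.3 kip.

R_2 = 143.3 kip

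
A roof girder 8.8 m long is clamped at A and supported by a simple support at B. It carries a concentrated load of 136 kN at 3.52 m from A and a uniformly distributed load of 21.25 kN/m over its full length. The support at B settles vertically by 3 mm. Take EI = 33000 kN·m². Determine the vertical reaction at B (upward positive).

Choose R_B as the redundant. The primary structure is the cantilever fixed at A.
Primary-structure tip deflection at B by superposition:
  point load 136 at a = 3.52: Pa²(3L − a)/(6EI) = 6426/EI
  UDL 21.25: wL⁴/(8EI) = 15929/EI
  δ_0 = 22355/EI
Flexibility coefficient — unit upward force at B: δ_{BB} = L³/(3EI) = 227.2/EI.
With EI = 33000 kN·m²: δ_0 = 0.67743 m and δ_{BB} = 0.006884 m/kN.
Compatibility — the beam at B must follow the support down by 0.003 m: δ_0 − R_B·δ_{BB} = 0.003, so R_B = (0.67743 − 0.003)/0.006884 = 97.98 kN.

R_B = 97.98 kN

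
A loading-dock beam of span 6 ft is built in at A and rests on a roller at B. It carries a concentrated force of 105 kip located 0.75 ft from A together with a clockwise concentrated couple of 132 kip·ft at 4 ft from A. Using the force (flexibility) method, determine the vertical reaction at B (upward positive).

R_B = 31.69 kip

Remove the prop at B; the released (primary) structure is a cantilever built in at A.
Primary-structure tip deflection at B by superposition:
  point load 105 at a = 0.75: Pa²(3L − a)/(6EI) = 169.8/EI
  clockwise couple 132 at a = 4: M₀a(2L − a)/(2EI) = 2112/EI
  δ_0 = 2282/EI
Tip deflection under a unit load at B: L³/(3EI) = 72/EI.
The prop prevents deflection at B: R_B = δ_0/δ_{BB} = 2282/72 = 31.69 kip.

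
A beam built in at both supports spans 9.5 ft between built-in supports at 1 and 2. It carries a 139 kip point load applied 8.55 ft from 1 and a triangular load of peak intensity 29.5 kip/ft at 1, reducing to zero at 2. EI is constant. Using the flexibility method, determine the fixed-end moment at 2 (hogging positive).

Release both end moments; the primary structure is a simply-supported span 12 with redundants M_1 and M_2.
End rotations of the released simple span under the applied load (×1/EI):
  at 1: point load 139 at a = 8.55: Pab(L + b)/(6LEI) = 207/EI
  at 2: point load 139 at a = 8.55: Pab(L + a)/(6LEI) = 357.5/EI
  at 1: triangular load, peak 29.5: w₀L³/(45EI) = 562.1/EI
  at 2: triangular load, peak 29.5: 7w₀L³/(360EI) = 491.8/EI
  θ_10 = 769/EI,  θ_20 = 849.3/EI
Flexibility coefficients: a unit moment at one end gives L/(3EI) there and L/(6EI) at the far end, so f₁₁ = f₂₂ = 3.167/EI and f₁₂ = f₂₁ = 1.583/EI.
Compatibility — zero rotation at each built-in end:
  3.167 M_1 + 1.583 M_2 = 769
  1.583 M_1 + 3.167 M_2 = 849.3
Solving the pair gives M_1 = 145 kip·ft and M_2 = 195.7 kip·ft (hogging).

M_2 = 195.7 kip·ft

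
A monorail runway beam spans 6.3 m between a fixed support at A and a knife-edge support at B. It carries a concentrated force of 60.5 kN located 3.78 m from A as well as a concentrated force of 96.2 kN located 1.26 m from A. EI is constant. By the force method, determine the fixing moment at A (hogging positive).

Take the reaction at B as the redundant and release it; the primary structure is a cantilever fixed at A.
Downward deflection at the released point B due to the loads:
  point load 60.5 at a = 3.78: Pa²(3L − a)/(6EI) = 2178/EI
  point load 96.2 at a = 1.26: Pa²(3L − a)/(6EI) = 449/EI
  δ_0 = 2627/EI
Flexibility coefficient — unit upward force at B: δ_{BB} = L³/(3EI) = 83.35/EI.
Compatibility at B: δ_0 − R_B·δ_{BB} = 0, so R_B = 2627/83.35 = 31.52 kN.
Moment equilibrium about A: M_A = Σ(load moments about A) − R_B·L = 349.9 − 31.52×6.3 = 151.3 kN·m.

M_A = 151.3 kN·m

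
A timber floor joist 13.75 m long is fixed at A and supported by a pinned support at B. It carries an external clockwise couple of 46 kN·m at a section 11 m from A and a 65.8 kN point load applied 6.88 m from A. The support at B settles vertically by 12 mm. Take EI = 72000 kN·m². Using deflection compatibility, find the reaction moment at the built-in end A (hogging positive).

Remove the prop at B; the released (primary) structure is a cantilever built in at A.
Downward deflection at the released point B due to the loads:
  clockwise couple 46 at a = 11: M₀a(2L − a)/(2EI) = 4174/EI
  point load 65.8 at a = 6.88: Pa²(3L − a)/(6EI) = 17841/EI
  δ_0 = 22016/EI
Flexibility coefficient — unit upward force at B: δ_{BB} = L³/(3EI) = 866.5/EI.
With EI = 72000 kN·m²: δ_0 = 0.30578 m and δ_{BB} = 0.012035 m/kN.
Compatibility — the beam at B must follow the support down by 0.012 m: δ_0 − R_B·δ_{BB} = 0.012, so R_B = (0.30578 − 0.012)/0.012035 = 24.41 kN.
Moment equilibrium about A: M_A = Σ(load moments about A) − R_B·L = 498.7 − 24.41×13.75 = 163.1 kN·m.

M_A = 163.1 kN·m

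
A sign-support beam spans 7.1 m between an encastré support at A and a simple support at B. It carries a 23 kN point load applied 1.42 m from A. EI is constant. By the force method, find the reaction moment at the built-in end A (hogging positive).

Take the reaction at B as the redundant and release it; the primary structure is a cantilever fixed at A.
Primary-structure tip deflection at B by superposition:
  point load 23 at a = 1.42: Pa²(3L − a)/(6EI) = 153.7/EI
Tip deflection under a unit load at B: L³/(3EI) = 119.3/EI.
The prop prevents deflection at B: R_B = δ_0/δ_{BB} = 153.7/119.3 = 1.288 kN.
Moment equilibrium about A: M_A = Σ(load moments about A) − R_B·L = 32.66 − 1.288×7.1 = 23.52 kN·m.

M_A = 23.52 kN·m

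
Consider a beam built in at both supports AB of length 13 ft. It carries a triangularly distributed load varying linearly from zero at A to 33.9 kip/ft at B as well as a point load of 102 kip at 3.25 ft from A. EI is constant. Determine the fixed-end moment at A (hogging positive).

Take the two fixed-end moments M_A, M_B as redundants; the released structure is the simple span AB.
End rotations of the released simple span under the applied load (×1/EI):
  at A: triangular load, peak 33.9: 7w₀L³/(360EI) = 1448/EI
  at B: triangular load, peak 33.9: w₀L³/(45EI) = 1655/EI
  at A: point load 102 at a = 3.25: Pab(L + b)/(6LEI) = 942.7/EI
  at B: point load 102 at a = 3.25: Pab(L + a)/(6LEI) = 673.4/EI
  θ_A0 = 2391/EI,  θ_B0 = 2328/EI
Flexibility coefficients: a unit moment at one end gives L/(3EI) there and L/(6EI) at the far end, so f₁₁ = f₂₂ = 4.333/EI and f₁₂ = f₂₁ = 2.167/EI.
Compatibility — zero rotation at each built-in end:
  4.333 M_A + 2.167 M_B = 2391
  2.167 M_A + 4.333 M_B = 2328
Solving the pair gives M_A = 377.4 kip·ft and M_B = 348.6 kip·ft (hogging).

M_A = 377.4 kip·ft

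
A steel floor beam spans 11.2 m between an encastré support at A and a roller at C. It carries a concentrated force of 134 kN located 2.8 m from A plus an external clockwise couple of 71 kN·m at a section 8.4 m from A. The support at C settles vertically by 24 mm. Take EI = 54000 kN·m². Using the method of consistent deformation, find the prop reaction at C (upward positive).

R_C = 17.66 kN

Take the reaction at C as the redundant and release it; the primary structure is a cantilever fixed at A.
Downward deflection at the released point C due to the loads:
  point load 134 at a = 2.8: Pa²(3L − a)/(6EI) = 5393/EI
  clockwise couple 71 at a = 8.4: M₀a(2L − a)/(2EI) = 4175/EI
  δ_0 = 9568/EI
Tip deflection under a unit load at C: L³/(3EI) = 468.3/EI.
With EI = 54000 kN·m²: δ_0 = 0.17718 m and δ_{CC} = 0.008672 m/kN.
Compatibility — the beam at C must follow the support down by 0.024 m: δ_0 − R_C·δ_{CC} = 0.024, so R_C = (0.17718 − 0.024)/0.008672 = 17.66 kN.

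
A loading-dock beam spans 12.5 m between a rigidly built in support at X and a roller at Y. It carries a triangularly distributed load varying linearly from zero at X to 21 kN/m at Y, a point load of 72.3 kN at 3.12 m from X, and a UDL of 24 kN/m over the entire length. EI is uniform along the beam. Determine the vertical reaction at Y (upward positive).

R_Y = 190.9 kN

Take the reaction at Y as the redundant and release it; the primary structure is a cantilever fixed at X.
Primary-structure tip deflection at Y by superposition:
  triangular load, peak 21 at the free end: 11w₀L⁴/(120EI) = 46997/EI
  point load 72.3 at a = 3.12: Pa²(3L − a)/(6EI) = 4033/EI
  UDL 24: wL⁴/(8EI) = 73242/EI
  δ_0 = 124272/EI
Tip deflection under a unit load at Y: L³/(3EI) = 651/EI.
Compatibility at Y: δ_0 − R_Y·δ_{YY} = 0, so R_Y = 124272/651 = 190.9 kN.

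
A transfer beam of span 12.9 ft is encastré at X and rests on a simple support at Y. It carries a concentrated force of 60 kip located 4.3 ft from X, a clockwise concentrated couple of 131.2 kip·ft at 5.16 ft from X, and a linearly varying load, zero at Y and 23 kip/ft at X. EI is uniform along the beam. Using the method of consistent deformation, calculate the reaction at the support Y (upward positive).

Choose R_Y as the redundant. The primary structure is the cantilever fixed at X.
Deflection at Y on the released cantilever, summing each load's contribution:
  point load 60 at a = 4.3: Pa²(3L − a)/(6EI) = 6361/EI
  clockwise couple 131.2 at a = 5.16: M₀a(2L − a)/(2EI) = 6987/EI
  triangular load, peak 23 at the fixed end: w₀L⁴/(30EI) = 21231/EI
  δ_0 = 34578/EI
Tip deflection under a unit load at Y: L³/(3EI) = 715.6/EI.
The prop prevents deflection at Y: R_Y = δ_0/δ_{YY} = 34578/715.6 = 48.32 kip.

R_Y = 48.32 kip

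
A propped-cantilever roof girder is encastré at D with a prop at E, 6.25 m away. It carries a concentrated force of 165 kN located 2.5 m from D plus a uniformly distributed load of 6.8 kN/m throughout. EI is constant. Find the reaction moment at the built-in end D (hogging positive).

M_D = 231.2 kN·m

Choose R_E as the redundant. The primary structure is the cantilever fixed at D.
Primary-structure tip deflection at E by superposition:
  point load 165 at a = 2.5: Pa²(3L − a)/(6EI) = 2793/EI
  UDL 6.8: wL⁴/(8EI) = 1297/EI
  δ_0 = 4090/EI
Tip deflection under a unit load at E: L³/(3EI) = 81.38/EI.
Compatibility at E: δ_0 − R_E·δ_{EE} = 0, so R_E = 4090/81.38 = 50.26 kN.
Moment equilibrium about D: M_D = Σ(load moments about D) − R_E·L = 545.3 − 50.26×6.25 = 231.2 kN·m.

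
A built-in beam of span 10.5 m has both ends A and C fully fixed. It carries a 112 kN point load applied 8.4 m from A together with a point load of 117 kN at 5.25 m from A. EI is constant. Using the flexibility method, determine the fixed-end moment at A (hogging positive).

Release both end moments; the primary structure is a simply-supported span AC with redundants M_A and M_C.
Simple-span end rotations at A and C under the given loads:
  at A: point load 112 at a = 8.4: Pab(L + b)/(6LEI) = 395.1/EI
  at C: point load 112 at a = 8.4: Pab(L + a)/(6LEI) = 592.7/EI
  at A: point load 117 at a = 5.25: Pab(L + b)/(6LEI) = 806.2/EI
  at C: point load 117 at a = 5.25: Pab(L + a)/(6LEI) = 806.2/EI
  θ_A0 = 1201/EI,  θ_C0 = 1399/EI
Flexibility coefficients: a unit moment at one end gives L/(3EI) there and L/(6EI) at the far end, so f₁₁ = f₂₂ = 3.5/EI and f₁₂ = f₂₁ = 1.75/EI.
Compatibility — zero rotation at each built-in end:
  3.5 M_A + 1.75 M_C = 1201
  1.75 M_A + 3.5 M_C = 1399
Solving the pair gives M_A = 191.2 kN·m and M_C = 304.1 kN·m (hogging).

M_A = 191.2 kN·m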